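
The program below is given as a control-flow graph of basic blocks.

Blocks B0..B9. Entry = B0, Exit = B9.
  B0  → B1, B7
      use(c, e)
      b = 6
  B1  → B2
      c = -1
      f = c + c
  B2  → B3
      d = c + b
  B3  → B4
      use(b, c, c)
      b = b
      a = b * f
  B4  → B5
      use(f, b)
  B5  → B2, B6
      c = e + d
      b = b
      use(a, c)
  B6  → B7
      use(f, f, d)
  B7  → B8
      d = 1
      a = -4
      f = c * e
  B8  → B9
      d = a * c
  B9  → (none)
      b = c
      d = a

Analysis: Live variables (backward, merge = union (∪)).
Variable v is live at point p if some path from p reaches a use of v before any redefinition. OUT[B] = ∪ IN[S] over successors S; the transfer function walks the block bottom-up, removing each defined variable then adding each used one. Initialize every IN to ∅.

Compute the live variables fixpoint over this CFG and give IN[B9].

Per-block solution:
  B0:  IN={c, e}  OUT={b, c, e}
  B1:  IN={b, e}  OUT={b, c, e, f}
  B2:  IN={b, c, e, f}  OUT={b, c, d, e, f}
  B3:  IN={b, c, d, e, f}  OUT={a, b, d, e, f}
  B4:  IN={a, b, d, e, f}  OUT={a, b, d, e, f}
  B5:  IN={a, b, d, e, f}  OUT={b, c, d, e, f}
  B6:  IN={c, d, e, f}  OUT={c, e}
  B7:  IN={c, e}  OUT={a, c}
  B8:  IN={a, c}  OUT={a, c}
  B9:  IN={a, c}  OUT={}

B9 is the boundary node: OUT[B9] = {}
Applying B9's transfer function to that OUT value gives IN[B9] (row B9 above).

Answer: {a, c}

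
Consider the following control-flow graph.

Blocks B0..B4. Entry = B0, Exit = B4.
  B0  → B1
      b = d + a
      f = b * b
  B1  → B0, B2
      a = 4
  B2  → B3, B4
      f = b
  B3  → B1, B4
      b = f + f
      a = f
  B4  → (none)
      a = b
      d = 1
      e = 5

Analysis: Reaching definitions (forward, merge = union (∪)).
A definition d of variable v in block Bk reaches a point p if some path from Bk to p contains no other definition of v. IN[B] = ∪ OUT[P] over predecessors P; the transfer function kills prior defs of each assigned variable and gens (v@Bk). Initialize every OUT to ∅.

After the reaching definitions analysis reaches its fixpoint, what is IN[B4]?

Answer: {a@B1, a@B3, b@B0, b@B3, f@B2}

Trace:
Converged values:
  B0: | IN={a@B1, b@B0, b@B3, f@B0, f@B2} | OUT={a@B1, b@B0, f@B0}
  B1: | IN={a@B1, a@B3, b@B0, b@B3, f@B0, f@B2} | OUT={a@B1, b@B0, b@B3, f@B0, f@B2}
  B2: | IN={a@B1, b@B0, b@B3, f@B0, f@B2} | OUT={a@B1, b@B0, b@B3, f@B2}
  B3: | IN={a@B1, b@B0, b@B3, f@B2} | OUT={a@B3, b@B3, f@B2}
  B4: | IN={a@B1, a@B3, b@B0, b@B3, f@B2} | OUT={a@B4, b@B0, b@B3, d@B4, e@B4, f@B2}

Merge at B4: IN[B4] = OUT[B2] ⊔ OUT[B3] = {a@B1, a@B3, b@B0, b@B3, f@B2}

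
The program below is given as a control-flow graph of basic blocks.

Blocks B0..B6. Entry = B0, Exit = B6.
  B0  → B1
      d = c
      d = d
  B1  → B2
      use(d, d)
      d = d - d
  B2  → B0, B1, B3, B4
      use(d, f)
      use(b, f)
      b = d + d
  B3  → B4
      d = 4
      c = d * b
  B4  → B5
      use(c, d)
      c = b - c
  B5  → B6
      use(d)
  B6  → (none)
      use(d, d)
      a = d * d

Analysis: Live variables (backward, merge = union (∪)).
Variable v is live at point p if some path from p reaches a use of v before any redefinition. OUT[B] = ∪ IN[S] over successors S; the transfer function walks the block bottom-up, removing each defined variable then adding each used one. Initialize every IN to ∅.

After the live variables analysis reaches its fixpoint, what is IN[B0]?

Answer: {b, c, f}

Derivation:
Per-block solution:
  B0:   IN={b, c, f}   OUT={b, c, d, f}
  B1:   IN={b, c, d, f}   OUT={b, c, d, f}
  B2:   IN={b, c, d, f}   OUT={b, c, d, f}
  B3:   IN={b}   OUT={b, c, d}
  B4:   IN={b, c, d}   OUT={d}
  B5:   IN={d}   OUT={d}
  B6:   IN={d}   OUT={}

Merge at B0: OUT[B0] = IN[B1] = {b, c, d, f}
Applying B0's transfer function to that OUT value gives IN[B0] (row B0 above).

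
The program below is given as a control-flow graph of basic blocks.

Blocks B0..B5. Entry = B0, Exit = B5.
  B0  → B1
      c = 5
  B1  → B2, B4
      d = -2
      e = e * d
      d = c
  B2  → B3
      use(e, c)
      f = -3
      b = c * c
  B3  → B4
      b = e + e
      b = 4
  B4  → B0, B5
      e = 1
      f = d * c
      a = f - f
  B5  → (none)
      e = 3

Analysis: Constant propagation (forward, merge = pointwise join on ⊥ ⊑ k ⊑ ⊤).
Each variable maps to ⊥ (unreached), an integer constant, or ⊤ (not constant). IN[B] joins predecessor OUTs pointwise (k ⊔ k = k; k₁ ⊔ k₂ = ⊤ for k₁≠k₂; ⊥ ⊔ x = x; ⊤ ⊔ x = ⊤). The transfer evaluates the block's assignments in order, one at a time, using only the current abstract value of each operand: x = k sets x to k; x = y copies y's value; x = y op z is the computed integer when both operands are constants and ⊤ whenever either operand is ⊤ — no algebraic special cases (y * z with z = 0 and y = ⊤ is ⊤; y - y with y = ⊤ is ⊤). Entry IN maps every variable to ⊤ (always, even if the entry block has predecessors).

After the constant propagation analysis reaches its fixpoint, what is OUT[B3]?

Fixpoint table:
  B0:   IN=(all ⊤)   OUT={c:5; rest ⊤}
  B1:   IN={c:5; rest ⊤}   OUT={c:5, d:5; rest ⊤}
  B2:   IN={c:5, d:5; rest ⊤}   OUT={b:25, c:5, d:5, f:-3; rest ⊤}
  B3:   IN={b:25, c:5, d:5, f:-3; rest ⊤}   OUT={b:4, c:5, d:5, f:-3; rest ⊤}
  B4:   IN={c:5, d:5; rest ⊤}   OUT={a:0, c:5, d:5, e:1, f:25; rest ⊤}
  B5:   IN={a:0, c:5, d:5, e:1, f:25; rest ⊤}   OUT={a:0, c:5, d:5, e:3, f:25; rest ⊤}

Merge at B3: IN[B3] = OUT[B2] = {a: ⊤, b: 25, c: 5, d: 5, e: ⊤, f: -3}
Applying B3's transfer function to that IN value gives OUT[B3] (row B3 above).

Answer: {a: ⊤, b: 4, c: 5, d: 5, e: ⊤, f: -3}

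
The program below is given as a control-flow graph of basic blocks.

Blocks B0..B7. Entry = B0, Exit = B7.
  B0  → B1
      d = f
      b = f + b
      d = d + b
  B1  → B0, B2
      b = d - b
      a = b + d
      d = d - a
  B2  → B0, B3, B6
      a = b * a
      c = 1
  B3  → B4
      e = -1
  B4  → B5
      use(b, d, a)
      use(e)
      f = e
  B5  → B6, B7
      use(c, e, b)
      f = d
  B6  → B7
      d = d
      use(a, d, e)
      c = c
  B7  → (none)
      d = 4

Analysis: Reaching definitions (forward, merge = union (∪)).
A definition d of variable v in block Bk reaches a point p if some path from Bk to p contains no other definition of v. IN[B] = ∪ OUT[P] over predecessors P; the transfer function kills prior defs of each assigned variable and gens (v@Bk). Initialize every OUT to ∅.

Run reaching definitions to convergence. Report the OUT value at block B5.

Per-block solution:
  B0:   IN={a@B1, a@B2, b@B1, c@B2, d@B1}   OUT={a@B1, a@B2, b@B0, c@B2, d@B0}
  B1:   IN={a@B1, a@B2, b@B0, c@B2, d@B0}   OUT={a@B1, b@B1, c@B2, d@B1}
  B2:   IN={a@B1, b@B1, c@B2, d@B1}   OUT={a@B2, b@B1, c@B2, d@B1}
  B3:   IN={a@B2, b@B1, c@B2, d@B1}   OUT={a@B2, b@B1, c@B2, d@B1, e@B3}
  B4:   IN={a@B2, b@B1, c@B2, d@B1, e@B3}   OUT={a@B2, b@B1, c@B2, d@B1, e@B3, f@B4}
  B5:   IN={a@B2, b@B1, c@B2, d@B1, e@B3, f@B4}   OUT={a@B2, b@B1, c@B2, d@B1, e@B3, f@B5}
  B6:   IN={a@B2, b@B1, c@B2, d@B1, e@B3, f@B5}   OUT={a@B2, b@B1, c@B6, d@B6, e@B3, f@B5}
  B7:   IN={a@B2, b@B1, c@B2, c@B6, d@B1, d@B6, e@B3, f@B5}   OUT={a@B2, b@B1, c@B2, c@B6, d@B7, e@B3, f@B5}

Merge at B5: IN[B5] = OUT[B4] = {a@B2, b@B1, c@B2, d@B1, e@B3, f@B4}
Applying B5's transfer function to that IN value gives OUT[B5] (row B5 above).

Answer: {a@B2, b@B1, c@B2, d@B1, e@B3, f@B5}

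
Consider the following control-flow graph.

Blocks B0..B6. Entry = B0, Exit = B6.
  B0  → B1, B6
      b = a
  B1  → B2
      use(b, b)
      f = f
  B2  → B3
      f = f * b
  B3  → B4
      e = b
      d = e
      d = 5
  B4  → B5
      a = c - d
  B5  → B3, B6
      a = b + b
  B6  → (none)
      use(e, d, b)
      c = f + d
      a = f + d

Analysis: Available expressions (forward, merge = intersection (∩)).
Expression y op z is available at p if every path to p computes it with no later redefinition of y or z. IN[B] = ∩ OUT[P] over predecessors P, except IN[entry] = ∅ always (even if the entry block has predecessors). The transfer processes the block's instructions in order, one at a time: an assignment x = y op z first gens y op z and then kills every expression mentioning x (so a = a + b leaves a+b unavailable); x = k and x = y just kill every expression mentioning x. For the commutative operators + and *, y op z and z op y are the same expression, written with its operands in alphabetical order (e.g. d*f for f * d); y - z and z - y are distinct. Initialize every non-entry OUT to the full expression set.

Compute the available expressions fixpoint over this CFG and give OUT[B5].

Converged values:
  B0: | IN={} | OUT={}
  B1: | IN={} | OUT={}
  B2: | IN={} | OUT={}
  B3: | IN={} | OUT={}
  B4: | IN={} | OUT={c-d}
  B5: | IN={c-d} | OUT={b+b, c-d}
  B6: | IN={} | OUT={d+f}

Merge at B5: IN[B5] = OUT[B4] = {c-d}
Applying B5's transfer function to that IN value gives OUT[B5] (row B5 above).

Answer: {b+b, c-d}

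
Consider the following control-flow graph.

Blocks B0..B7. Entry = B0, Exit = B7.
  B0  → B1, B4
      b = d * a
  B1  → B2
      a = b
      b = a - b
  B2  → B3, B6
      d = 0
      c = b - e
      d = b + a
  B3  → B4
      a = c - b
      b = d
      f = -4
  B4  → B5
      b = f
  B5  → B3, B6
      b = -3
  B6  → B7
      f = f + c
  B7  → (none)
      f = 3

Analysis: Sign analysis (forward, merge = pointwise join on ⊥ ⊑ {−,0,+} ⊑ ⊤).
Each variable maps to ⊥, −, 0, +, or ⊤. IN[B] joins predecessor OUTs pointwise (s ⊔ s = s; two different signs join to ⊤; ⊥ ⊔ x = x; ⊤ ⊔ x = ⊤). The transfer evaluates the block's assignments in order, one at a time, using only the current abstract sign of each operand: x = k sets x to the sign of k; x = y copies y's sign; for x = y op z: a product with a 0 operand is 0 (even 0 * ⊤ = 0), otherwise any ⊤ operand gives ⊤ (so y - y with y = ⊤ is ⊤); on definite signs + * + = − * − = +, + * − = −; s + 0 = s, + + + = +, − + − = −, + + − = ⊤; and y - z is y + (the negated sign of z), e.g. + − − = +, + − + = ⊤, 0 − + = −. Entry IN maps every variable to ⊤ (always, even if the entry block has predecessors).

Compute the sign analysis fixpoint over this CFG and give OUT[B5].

Answer: {a: ⊤, b: -, c: ⊤, d: ⊤, e: ⊤, f: ⊤}

Trace:
Converged values:
  B0:  IN=(all ⊤)  OUT=(all ⊤)
  B1:  IN=(all ⊤)  OUT=(all ⊤)
  B2:  IN=(all ⊤)  OUT=(all ⊤)
  B3:  IN=(all ⊤)  OUT={f:-; rest ⊤}
  B4:  IN=(all ⊤)  OUT=(all ⊤)
  B5:  IN=(all ⊤)  OUT={b:-; rest ⊤}
  B6:  IN=(all ⊤)  OUT=(all ⊤)
  B7:  IN=(all ⊤)  OUT={f:+; rest ⊤}

Merge at B5: IN[B5] = OUT[B4] = {a: ⊤, b: ⊤, c: ⊤, d: ⊤, e: ⊤, f: ⊤}
Applying B5's transfer function to that IN value gives OUT[B5] (row B5 above).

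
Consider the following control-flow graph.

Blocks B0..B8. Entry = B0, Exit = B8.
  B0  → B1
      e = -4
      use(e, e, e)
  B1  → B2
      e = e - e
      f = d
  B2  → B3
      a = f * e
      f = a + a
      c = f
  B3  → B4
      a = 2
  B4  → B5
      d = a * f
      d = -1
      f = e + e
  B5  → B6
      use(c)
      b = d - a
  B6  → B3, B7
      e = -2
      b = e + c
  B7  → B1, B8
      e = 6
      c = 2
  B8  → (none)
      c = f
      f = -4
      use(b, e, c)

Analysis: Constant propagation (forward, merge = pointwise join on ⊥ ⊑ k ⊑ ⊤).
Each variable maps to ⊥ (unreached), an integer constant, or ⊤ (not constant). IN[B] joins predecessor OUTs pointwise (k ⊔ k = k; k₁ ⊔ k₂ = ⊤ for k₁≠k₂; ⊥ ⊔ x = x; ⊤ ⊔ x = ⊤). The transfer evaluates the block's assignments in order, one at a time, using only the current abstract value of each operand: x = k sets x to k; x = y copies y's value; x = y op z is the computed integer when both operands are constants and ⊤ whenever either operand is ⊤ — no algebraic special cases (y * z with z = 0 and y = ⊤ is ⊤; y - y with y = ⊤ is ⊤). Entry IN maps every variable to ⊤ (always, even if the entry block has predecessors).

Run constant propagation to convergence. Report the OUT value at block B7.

Answer: {a: 2, b: ⊤, c: 2, d: -1, e: 6, f: ⊤}

Trace:
Per-block solution:
  B0:   IN=(all ⊤)   OUT={e:-4; rest ⊤}
  B1:   IN=(all ⊤)   OUT=(all ⊤)
  B2:   IN=(all ⊤)   OUT=(all ⊤)
  B3:   IN=(all ⊤)   OUT={a:2; rest ⊤}
  B4:   IN={a:2; rest ⊤}   OUT={a:2, d:-1; rest ⊤}
  B5:   IN={a:2, d:-1; rest ⊤}   OUT={a:2, b:-3, d:-1; rest ⊤}
  B6:   IN={a:2, b:-3, d:-1; rest ⊤}   OUT={a:2, d:-1, e:-2; rest ⊤}
  B7:   IN={a:2, d:-1, e:-2; rest ⊤}   OUT={a:2, c:2, d:-1, e:6; rest ⊤}
  B8:   IN={a:2, c:2, d:-1, e:6; rest ⊤}   OUT={a:2, d:-1, e:6, f:-4; rest ⊤}

Merge at B7: IN[B7] = OUT[B6] = {a: 2, b: ⊤, c: ⊤, d: -1, e: -2, f: ⊤}
Applying B7's transfer function to that IN value gives OUT[B7] (row B7 above).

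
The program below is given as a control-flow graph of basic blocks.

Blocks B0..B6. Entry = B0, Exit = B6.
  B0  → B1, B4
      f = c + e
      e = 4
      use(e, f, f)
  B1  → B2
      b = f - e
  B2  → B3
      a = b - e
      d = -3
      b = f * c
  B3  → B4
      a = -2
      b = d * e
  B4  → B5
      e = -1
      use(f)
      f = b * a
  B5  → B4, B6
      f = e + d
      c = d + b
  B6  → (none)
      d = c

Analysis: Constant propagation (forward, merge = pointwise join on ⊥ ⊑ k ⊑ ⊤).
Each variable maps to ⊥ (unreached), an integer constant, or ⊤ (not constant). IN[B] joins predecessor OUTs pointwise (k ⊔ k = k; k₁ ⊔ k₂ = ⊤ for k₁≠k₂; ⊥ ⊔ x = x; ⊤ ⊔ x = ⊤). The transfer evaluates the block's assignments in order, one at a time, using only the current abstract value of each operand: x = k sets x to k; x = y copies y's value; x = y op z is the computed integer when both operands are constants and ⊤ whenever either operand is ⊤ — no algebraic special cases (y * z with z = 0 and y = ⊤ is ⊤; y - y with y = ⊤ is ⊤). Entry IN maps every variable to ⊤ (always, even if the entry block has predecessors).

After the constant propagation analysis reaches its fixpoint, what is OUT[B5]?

Answer: {a: ⊤, b: ⊤, c: ⊤, d: ⊤, e: -1, f: ⊤}

Derivation:
Per-block solution:
  B0: | IN=(all ⊤) | OUT={e:4; rest ⊤}
  B1: | IN={e:4; rest ⊤} | OUT={e:4; rest ⊤}
  B2: | IN={e:4; rest ⊤} | OUT={d:-3, e:4; rest ⊤}
  B3: | IN={d:-3, e:4; rest ⊤} | OUT={a:-2, b:-12, d:-3, e:4; rest ⊤}
  B4: | IN=(all ⊤) | OUT={e:-1; rest ⊤}
  B5: | IN={e:-1; rest ⊤} | OUT={e:-1; rest ⊤}
  B6: | IN={e:-1; rest ⊤} | OUT={e:-1; rest ⊤}

Merge at B5: IN[B5] = OUT[B4] = {a: ⊤, b: ⊤, c: ⊤, d: ⊤, e: -1, f: ⊤}
Applying B5's transfer function to that IN value gives OUT[B5] (row B5 above).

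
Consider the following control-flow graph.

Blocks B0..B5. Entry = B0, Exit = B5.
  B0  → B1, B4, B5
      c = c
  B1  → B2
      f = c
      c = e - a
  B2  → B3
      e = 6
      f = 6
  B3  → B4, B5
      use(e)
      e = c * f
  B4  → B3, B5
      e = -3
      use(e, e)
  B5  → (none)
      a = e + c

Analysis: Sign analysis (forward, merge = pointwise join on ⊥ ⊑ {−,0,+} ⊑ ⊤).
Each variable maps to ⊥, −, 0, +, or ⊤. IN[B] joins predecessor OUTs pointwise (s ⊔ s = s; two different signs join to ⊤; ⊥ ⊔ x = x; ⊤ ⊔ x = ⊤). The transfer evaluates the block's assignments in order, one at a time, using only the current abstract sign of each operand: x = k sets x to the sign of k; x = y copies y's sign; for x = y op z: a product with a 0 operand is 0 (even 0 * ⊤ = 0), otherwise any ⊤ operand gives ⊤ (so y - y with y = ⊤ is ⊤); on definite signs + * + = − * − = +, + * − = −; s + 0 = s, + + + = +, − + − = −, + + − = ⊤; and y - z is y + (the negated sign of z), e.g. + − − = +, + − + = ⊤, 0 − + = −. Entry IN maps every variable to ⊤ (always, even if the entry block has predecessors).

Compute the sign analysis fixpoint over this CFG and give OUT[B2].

Converged values:
  B0: | IN=(all ⊤) | OUT=(all ⊤)
  B1: | IN=(all ⊤) | OUT=(all ⊤)
  B2: | IN=(all ⊤) | OUT={e:+, f:+; rest ⊤}
  B3: | IN=(all ⊤) | OUT=(all ⊤)
  B4: | IN=(all ⊤) | OUT={e:-; rest ⊤}
  B5: | IN=(all ⊤) | OUT=(all ⊤)

Merge at B2: IN[B2] = OUT[B1] = {a: ⊤, b: ⊤, c: ⊤, d: ⊤, e: ⊤, f: ⊤}
Applying B2's transfer function to that IN value gives OUT[B2] (row B2 above).

Answer: {a: ⊤, b: ⊤, c: ⊤, d: ⊤, e: +, f: +}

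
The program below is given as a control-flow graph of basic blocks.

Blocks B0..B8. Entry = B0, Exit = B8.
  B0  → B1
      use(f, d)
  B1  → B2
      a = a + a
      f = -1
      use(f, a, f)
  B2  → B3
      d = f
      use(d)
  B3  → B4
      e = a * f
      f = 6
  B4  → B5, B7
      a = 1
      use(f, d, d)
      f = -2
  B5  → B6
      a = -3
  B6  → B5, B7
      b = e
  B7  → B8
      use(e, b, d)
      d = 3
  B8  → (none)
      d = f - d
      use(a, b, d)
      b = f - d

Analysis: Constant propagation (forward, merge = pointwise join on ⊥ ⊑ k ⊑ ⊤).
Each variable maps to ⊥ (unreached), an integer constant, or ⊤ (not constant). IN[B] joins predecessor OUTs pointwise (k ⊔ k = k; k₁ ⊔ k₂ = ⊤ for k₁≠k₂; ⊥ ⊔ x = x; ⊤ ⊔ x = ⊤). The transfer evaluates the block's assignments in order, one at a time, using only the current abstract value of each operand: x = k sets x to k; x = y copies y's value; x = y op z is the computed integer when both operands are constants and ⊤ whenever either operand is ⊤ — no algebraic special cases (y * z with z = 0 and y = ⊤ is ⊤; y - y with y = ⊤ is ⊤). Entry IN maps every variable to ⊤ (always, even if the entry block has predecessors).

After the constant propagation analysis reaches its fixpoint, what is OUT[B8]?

Answer: {a: ⊤, b: 3, c: ⊤, d: -5, e: ⊤, f: -2}

Trace:
Fixpoint table:
  B0: | IN=(all ⊤) | OUT=(all ⊤)
  B1: | IN=(all ⊤) | OUT={f:-1; rest ⊤}
  B2: | IN={f:-1; rest ⊤} | OUT={d:-1, f:-1; rest ⊤}
  B3: | IN={d:-1, f:-1; rest ⊤} | OUT={d:-1, f:6; rest ⊤}
  B4: | IN={d:-1, f:6; rest ⊤} | OUT={a:1, d:-1, f:-2; rest ⊤}
  B5: | IN={d:-1, f:-2; rest ⊤} | OUT={a:-3, d:-1, f:-2; rest ⊤}
  B6: | IN={a:-3, d:-1, f:-2; rest ⊤} | OUT={a:-3, d:-1, f:-2; rest ⊤}
  B7: | IN={d:-1, f:-2; rest ⊤} | OUT={d:3, f:-2; rest ⊤}
  B8: | IN={d:3, f:-2; rest ⊤} | OUT={b:3, d:-5, f:-2; rest ⊤}

Merge at B8: IN[B8] = OUT[B7] = {a: ⊤, b: ⊤, c: ⊤, d: 3, e: ⊤, f: -2}
Applying B8's transfer function to that IN value gives OUT[B8] (row B8 above).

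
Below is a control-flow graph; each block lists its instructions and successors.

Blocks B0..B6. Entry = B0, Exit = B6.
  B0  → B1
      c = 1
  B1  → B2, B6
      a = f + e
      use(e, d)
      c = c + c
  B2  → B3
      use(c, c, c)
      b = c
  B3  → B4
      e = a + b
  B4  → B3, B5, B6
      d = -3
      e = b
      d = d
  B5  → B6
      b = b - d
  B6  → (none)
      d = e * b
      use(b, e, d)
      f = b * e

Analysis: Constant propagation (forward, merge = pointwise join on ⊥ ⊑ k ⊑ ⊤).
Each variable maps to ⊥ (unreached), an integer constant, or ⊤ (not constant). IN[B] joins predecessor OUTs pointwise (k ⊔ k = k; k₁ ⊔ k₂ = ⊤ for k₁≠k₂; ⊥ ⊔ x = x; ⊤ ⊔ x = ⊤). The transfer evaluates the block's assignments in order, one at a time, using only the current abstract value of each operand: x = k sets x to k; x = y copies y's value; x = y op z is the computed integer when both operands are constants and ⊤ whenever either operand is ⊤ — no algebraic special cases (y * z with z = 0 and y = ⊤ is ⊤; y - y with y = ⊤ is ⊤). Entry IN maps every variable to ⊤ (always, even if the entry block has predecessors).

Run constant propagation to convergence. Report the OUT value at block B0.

Converged values:
  B0:   IN=(all ⊤)   OUT={c:1; rest ⊤}
  B1:   IN={c:1; rest ⊤}   OUT={c:2; rest ⊤}
  B2:   IN={c:2; rest ⊤}   OUT={b:2, c:2; rest ⊤}
  B3:   IN={b:2, c:2; rest ⊤}   OUT={b:2, c:2; rest ⊤}
  B4:   IN={b:2, c:2; rest ⊤}   OUT={b:2, c:2, d:-3, e:2; rest ⊤}
  B5:   IN={b:2, c:2, d:-3, e:2; rest ⊤}   OUT={b:5, c:2, d:-3, e:2; rest ⊤}
  B6:   IN={c:2; rest ⊤}   OUT={c:2; rest ⊤}

B0 is the boundary node: IN[B0] = {a: ⊤, b: ⊤, c: ⊤, d: ⊤, e: ⊤, f: ⊤}
Applying B0's transfer function to that IN value gives OUT[B0] (row B0 above).

Answer: {a: ⊤, b: ⊤, c: 1, d: ⊤, e: ⊤, f: ⊤}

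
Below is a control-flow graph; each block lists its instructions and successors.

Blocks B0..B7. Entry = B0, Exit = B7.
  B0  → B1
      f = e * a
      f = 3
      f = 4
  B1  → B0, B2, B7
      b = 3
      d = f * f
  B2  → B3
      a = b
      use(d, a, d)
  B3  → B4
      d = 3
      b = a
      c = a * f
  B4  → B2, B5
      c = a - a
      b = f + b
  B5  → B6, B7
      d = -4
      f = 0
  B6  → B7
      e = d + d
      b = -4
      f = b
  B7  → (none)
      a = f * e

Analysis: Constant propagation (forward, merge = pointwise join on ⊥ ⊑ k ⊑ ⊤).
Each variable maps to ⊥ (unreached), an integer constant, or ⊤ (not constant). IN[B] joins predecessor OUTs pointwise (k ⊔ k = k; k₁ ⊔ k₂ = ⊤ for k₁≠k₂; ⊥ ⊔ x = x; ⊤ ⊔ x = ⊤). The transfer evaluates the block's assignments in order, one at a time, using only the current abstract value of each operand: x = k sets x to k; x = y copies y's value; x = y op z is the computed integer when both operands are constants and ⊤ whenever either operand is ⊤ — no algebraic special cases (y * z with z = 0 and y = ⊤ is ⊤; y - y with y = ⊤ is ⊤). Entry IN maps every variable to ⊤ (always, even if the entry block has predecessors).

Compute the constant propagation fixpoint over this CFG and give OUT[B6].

Answer: {a: ⊤, b: -4, c: ⊤, d: -4, e: -8, f: -4}

Working:
Per-block solution:
  B0: | IN=(all ⊤) | OUT={f:4; rest ⊤}
  B1: | IN={f:4; rest ⊤} | OUT={b:3, d:16, f:4; rest ⊤}
  B2: | IN={f:4; rest ⊤} | OUT={f:4; rest ⊤}
  B3: | IN={f:4; rest ⊤} | OUT={d:3, f:4; rest ⊤}
  B4: | IN={d:3, f:4; rest ⊤} | OUT={d:3, f:4; rest ⊤}
  B5: | IN={d:3, f:4; rest ⊤} | OUT={d:-4, f:0; rest ⊤}
  B6: | IN={d:-4, f:0; rest ⊤} | OUT={b:-4, d:-4, e:-8, f:-4; rest ⊤}
  B7: | IN=(all ⊤) | OUT=(all ⊤)

Merge at B6: IN[B6] = OUT[B5] = {a: ⊤, b: ⊤, c: ⊤, d: -4, e: ⊤, f: 0}
Applying B6's transfer function to that IN value gives OUT[B6] (row B6 above).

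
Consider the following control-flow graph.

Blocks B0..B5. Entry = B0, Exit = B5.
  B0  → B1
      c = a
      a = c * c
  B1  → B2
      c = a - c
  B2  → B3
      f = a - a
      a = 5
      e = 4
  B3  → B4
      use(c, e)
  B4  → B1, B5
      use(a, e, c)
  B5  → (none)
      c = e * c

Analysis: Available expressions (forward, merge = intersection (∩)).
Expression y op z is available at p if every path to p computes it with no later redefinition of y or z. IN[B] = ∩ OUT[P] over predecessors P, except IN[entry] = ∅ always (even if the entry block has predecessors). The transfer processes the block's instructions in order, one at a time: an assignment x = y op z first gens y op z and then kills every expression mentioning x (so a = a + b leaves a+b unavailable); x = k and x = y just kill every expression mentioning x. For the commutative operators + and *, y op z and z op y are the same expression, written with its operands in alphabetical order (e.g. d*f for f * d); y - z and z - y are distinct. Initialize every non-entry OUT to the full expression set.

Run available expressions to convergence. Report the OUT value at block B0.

Converged values:
  B0: | IN={} | OUT={c*c}
  B1: | IN={} | OUT={}
  B2: | IN={} | OUT={}
  B3: | IN={} | OUT={}
  B4: | IN={} | OUT={}
  B5: | IN={} | OUT={}

B0 is the boundary node: IN[B0] = {}
Applying B0's transfer function to that IN value gives OUT[B0] (row B0 above).

Answer: {c*c}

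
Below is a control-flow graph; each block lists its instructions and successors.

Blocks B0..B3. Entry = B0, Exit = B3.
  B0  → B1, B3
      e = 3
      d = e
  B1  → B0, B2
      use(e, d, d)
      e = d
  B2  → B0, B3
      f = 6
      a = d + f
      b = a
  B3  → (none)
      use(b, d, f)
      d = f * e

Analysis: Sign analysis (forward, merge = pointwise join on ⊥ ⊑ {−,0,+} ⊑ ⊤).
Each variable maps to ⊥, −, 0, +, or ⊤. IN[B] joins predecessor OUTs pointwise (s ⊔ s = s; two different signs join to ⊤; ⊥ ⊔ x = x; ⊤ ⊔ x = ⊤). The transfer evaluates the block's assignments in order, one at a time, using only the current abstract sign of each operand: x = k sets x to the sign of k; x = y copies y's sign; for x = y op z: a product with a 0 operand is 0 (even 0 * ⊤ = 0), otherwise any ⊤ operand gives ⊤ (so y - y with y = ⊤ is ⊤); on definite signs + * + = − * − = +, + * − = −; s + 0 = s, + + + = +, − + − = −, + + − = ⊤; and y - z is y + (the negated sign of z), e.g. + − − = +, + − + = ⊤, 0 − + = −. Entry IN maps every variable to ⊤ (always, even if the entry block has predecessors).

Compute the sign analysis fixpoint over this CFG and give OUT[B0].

Fixpoint table:
  B0:   IN=(all ⊤)   OUT={d:+, e:+; rest ⊤}
  B1:   IN={d:+, e:+; rest ⊤}   OUT={d:+, e:+; rest ⊤}
  B2:   IN={d:+, e:+; rest ⊤}   OUT={a:+, b:+, d:+, e:+, f:+; rest ⊤}
  B3:   IN={d:+, e:+; rest ⊤}   OUT={e:+; rest ⊤}

Merge at B0 (entry node, so the boundary value (all ⊤) is joined with the incoming edge(s)): IN[B0] = (all ⊤) ⊔ OUT[B1] ⊔ OUT[B2] = {a: ⊤, b: ⊤, c: ⊤, d: ⊤, e: ⊤, f: ⊤}
Applying B0's transfer function to that IN value gives OUT[B0] (row B0 above).

Answer: {a: ⊤, b: ⊤, c: ⊤, d: +, e: +, f: ⊤}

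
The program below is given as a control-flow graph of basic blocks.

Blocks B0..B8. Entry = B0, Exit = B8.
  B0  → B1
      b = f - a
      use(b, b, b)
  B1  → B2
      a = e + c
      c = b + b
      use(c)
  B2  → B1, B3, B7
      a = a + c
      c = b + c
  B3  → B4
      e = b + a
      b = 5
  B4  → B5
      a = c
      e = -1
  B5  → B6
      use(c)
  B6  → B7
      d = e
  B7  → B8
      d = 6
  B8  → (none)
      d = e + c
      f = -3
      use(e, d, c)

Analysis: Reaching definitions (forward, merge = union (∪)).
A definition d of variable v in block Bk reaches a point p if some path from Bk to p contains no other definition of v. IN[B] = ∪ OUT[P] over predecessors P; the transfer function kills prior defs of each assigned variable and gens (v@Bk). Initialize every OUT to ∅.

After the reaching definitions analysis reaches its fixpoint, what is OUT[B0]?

Answer: {b@B0}

Trace:
Fixpoint table:
  B0:   IN={}   OUT={b@B0}
  B1:   IN={a@B2, b@B0, c@B2}   OUT={a@B1, b@B0, c@B1}
  B2:   IN={a@B1, b@B0, c@B1}   OUT={a@B2, b@B0, c@B2}
  B3:   IN={a@B2, b@B0, c@B2}   OUT={a@B2, b@B3, c@B2, e@B3}
  B4:   IN={a@B2, b@B3, c@B2, e@B3}   OUT={a@B4, b@B3, c@B2, e@B4}
  B5:   IN={a@B4, b@B3, c@B2, e@B4}   OUT={a@B4, b@B3, c@B2, e@B4}
  B6:   IN={a@B4, b@B3, c@B2, e@B4}   OUT={a@B4, b@B3, c@B2, d@B6, e@B4}
  B7:   IN={a@B2, a@B4, b@B0, b@B3, c@B2, d@B6, e@B4}   OUT={a@B2, a@B4, b@B0, b@B3, c@B2, d@B7, e@B4}
  B8:   IN={a@B2, a@B4, b@B0, b@B3, c@B2, d@B7, e@B4}   OUT={a@B2, a@B4, b@B0, b@B3, c@B2, d@B8, e@B4, f@B8}

B0 is the boundary node: IN[B0] = {}
Applying B0's transfer function to that IN value gives OUT[B0] (row B0 above).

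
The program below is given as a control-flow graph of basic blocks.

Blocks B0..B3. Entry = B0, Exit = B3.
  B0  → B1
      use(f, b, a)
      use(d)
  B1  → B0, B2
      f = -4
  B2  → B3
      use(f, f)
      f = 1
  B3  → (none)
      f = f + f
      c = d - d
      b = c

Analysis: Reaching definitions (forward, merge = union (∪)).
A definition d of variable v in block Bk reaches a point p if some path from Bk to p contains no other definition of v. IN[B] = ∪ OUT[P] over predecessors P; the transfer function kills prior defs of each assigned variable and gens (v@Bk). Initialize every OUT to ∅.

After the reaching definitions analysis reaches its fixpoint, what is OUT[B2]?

Per-block solution:
  B0:   IN={f@B1}   OUT={f@B1}
  B1:   IN={f@B1}   OUT={f@B1}
  B2:   IN={f@B1}   OUT={f@B2}
  B3:   IN={f@B2}   OUT={b@B3, c@B3, f@B3}

Merge at B2: IN[B2] = OUT[B1] = {f@B1}
Applying B2's transfer function to that IN value gives OUT[B2] (row B2 above).

Answer: {f@B2}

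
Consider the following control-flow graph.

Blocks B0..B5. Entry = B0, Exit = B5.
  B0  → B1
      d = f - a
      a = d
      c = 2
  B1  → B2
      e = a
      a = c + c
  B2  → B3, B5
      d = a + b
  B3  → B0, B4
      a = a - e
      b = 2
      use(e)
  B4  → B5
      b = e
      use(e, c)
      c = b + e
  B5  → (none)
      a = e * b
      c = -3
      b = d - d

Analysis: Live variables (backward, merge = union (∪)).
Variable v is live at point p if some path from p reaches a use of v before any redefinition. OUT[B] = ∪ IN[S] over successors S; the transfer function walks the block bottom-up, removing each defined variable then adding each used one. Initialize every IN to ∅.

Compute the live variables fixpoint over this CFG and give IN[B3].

Answer: {a, c, d, e, f}

Working:
Converged values:
  B0:   IN={a, b, f}   OUT={a, b, c, f}
  B1:   IN={a, b, c, f}   OUT={a, b, c, e, f}
  B2:   IN={a, b, c, e, f}   OUT={a, b, c, d, e, f}
  B3:   IN={a, c, d, e, f}   OUT={a, b, c, d, e, f}
  B4:   IN={c, d, e}   OUT={b, d, e}
  B5:   IN={b, d, e}   OUT={}

Merge at B3: OUT[B3] = IN[B0] ⊔ IN[B4] = {a, b, c, d, e, f}
Applying B3's transfer function to that OUT value gives IN[B3] (row B3 above).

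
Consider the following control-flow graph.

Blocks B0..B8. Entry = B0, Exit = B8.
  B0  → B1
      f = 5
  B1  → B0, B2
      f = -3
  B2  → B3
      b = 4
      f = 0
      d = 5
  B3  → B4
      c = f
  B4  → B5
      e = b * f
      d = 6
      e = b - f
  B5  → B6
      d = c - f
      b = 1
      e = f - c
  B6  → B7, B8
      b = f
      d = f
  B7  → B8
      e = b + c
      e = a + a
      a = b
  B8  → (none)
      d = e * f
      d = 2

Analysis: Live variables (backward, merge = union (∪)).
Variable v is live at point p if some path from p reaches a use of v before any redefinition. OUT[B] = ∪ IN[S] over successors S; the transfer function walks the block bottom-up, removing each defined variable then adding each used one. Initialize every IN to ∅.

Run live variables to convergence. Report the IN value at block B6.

Answer: {a, c, e, f}

Trace:
Fixpoint table:
  B0: | IN={a} | OUT={a}
  B1: | IN={a} | OUT={a}
  B2: | IN={a} | OUT={a, b, f}
  B3: | IN={a, b, f} | OUT={a, b, c, f}
  B4: | IN={a, b, c, f} | OUT={a, c, f}
  B5: | IN={a, c, f} | OUT={a, c, e, f}
  B6: | IN={a, c, e, f} | OUT={a, b, c, e, f}
  B7: | IN={a, b, c, f} | OUT={e, f}
  B8: | IN={e, f} | OUT={}

Merge at B6: OUT[B6] = IN[B7] ⊔ IN[B8] = {a, b, c, e, f}
Applying B6's transfer function to that OUT value gives IN[B6] (row B6 above).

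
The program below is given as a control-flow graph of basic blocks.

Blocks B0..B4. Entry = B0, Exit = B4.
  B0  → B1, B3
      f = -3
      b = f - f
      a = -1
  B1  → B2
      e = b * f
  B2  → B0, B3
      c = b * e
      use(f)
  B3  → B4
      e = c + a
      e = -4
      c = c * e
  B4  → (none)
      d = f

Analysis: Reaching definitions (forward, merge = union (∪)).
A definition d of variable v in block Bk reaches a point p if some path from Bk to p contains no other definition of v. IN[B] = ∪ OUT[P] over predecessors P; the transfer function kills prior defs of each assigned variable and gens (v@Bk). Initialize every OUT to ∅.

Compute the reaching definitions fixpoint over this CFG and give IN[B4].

Per-block solution:
  B0:   IN={a@B0, b@B0, c@B2, e@B1, f@B0}   OUT={a@B0, b@B0, c@B2, e@B1, f@B0}
  B1:   IN={a@B0, b@B0, c@B2, e@B1, f@B0}   OUT={a@B0, b@B0, c@B2, e@B1, f@B0}
  B2:   IN={a@B0, b@B0, c@B2, e@B1, f@B0}   OUT={a@B0, b@B0, c@B2, e@B1, f@B0}
  B3:   IN={a@B0, b@B0, c@B2, e@B1, f@B0}   OUT={a@B0, b@B0, c@B3, e@B3, f@B0}
  B4:   IN={a@B0, b@B0, c@B3, e@B3, f@B0}   OUT={a@B0, b@B0, c@B3, d@B4, e@B3, f@B0}

Merge at B4: IN[B4] = OUT[B3] = {a@B0, b@B0, c@B3, e@B3, f@B0}

Answer: {a@B0, b@B0, c@B3, e@B3, f@B0}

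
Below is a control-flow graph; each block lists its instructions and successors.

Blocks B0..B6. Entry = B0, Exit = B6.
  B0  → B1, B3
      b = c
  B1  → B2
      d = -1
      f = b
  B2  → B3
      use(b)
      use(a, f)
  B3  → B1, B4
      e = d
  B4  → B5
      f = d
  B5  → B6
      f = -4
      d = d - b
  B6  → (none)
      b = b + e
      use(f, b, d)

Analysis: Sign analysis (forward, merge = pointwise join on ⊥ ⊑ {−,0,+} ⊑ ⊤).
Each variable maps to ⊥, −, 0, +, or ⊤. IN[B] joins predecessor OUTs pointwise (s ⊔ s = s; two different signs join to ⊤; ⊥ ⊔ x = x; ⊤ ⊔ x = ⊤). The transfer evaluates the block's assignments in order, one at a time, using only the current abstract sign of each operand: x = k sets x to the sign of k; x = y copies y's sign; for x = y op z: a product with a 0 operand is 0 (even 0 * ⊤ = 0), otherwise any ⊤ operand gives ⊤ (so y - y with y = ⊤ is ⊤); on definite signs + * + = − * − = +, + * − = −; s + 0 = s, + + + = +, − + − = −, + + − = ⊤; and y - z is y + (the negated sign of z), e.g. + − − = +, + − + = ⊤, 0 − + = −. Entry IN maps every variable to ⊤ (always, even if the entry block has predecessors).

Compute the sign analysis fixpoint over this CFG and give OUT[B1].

Answer: {a: ⊤, b: ⊤, c: ⊤, d: -, e: ⊤, f: ⊤}

Derivation:
Converged values:
  B0:  IN=(all ⊤)  OUT=(all ⊤)
  B1:  IN=(all ⊤)  OUT={d:-; rest ⊤}
  B2:  IN={d:-; rest ⊤}  OUT={d:-; rest ⊤}
  B3:  IN=(all ⊤)  OUT=(all ⊤)
  B4:  IN=(all ⊤)  OUT=(all ⊤)
  B5:  IN=(all ⊤)  OUT={f:-; rest ⊤}
  B6:  IN={f:-; rest ⊤}  OUT={f:-; rest ⊤}

Merge at B1: IN[B1] = OUT[B0] ⊔ OUT[B3] = {a: ⊤, b: ⊤, c: ⊤, d: ⊤, e: ⊤, f: ⊤}
Applying B1's transfer function to that IN value gives OUT[B1] (row B1 above).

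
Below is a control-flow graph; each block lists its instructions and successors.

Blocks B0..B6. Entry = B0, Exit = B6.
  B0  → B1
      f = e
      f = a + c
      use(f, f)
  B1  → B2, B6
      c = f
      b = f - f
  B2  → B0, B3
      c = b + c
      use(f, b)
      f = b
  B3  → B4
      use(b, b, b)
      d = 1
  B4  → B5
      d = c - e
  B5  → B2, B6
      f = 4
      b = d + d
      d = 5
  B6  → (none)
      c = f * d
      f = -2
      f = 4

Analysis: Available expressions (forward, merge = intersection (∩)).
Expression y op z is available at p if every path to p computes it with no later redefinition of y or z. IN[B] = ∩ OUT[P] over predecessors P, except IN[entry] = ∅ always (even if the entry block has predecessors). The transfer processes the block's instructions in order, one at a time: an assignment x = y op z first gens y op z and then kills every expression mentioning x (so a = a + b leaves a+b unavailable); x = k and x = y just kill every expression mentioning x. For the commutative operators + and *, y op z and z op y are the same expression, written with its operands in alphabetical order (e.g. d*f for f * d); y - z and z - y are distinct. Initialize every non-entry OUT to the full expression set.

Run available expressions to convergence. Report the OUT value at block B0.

Answer: {a+c}

Trace:
Per-block solution:
  B0:  IN={}  OUT={a+c}
  B1:  IN={a+c}  OUT={f-f}
  B2:  IN={}  OUT={}
  B3:  IN={}  OUT={}
  B4:  IN={}  OUT={c-e}
  B5:  IN={c-e}  OUT={c-e}
  B6:  IN={}  OUT={}

Merge at B0 (entry node, so the boundary value {} is joined with the incoming edge(s)): IN[B0] = {} ∩ OUT[B2] = {}
Applying B0's transfer function to that IN value gives OUT[B0] (row B0 above).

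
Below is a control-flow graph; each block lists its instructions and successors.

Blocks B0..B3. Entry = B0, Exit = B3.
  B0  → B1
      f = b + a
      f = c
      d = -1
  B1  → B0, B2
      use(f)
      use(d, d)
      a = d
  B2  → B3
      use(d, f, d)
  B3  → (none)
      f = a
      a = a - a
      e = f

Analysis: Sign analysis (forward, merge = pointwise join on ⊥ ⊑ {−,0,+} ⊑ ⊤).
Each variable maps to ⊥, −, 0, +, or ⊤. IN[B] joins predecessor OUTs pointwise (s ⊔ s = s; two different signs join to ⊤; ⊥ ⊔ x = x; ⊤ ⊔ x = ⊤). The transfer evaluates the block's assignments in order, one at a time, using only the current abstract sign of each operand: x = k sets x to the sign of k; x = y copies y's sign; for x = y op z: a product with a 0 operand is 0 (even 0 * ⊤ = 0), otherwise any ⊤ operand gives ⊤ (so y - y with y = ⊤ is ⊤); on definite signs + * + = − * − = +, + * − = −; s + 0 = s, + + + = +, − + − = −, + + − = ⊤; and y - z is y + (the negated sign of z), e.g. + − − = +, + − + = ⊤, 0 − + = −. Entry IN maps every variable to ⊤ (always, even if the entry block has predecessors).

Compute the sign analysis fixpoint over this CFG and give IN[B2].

Converged values:
  B0:   IN=(all ⊤)   OUT={d:-; rest ⊤}
  B1:   IN={d:-; rest ⊤}   OUT={a:-, d:-; rest ⊤}
  B2:   IN={a:-, d:-; rest ⊤}   OUT={a:-, d:-; rest ⊤}
  B3:   IN={a:-, d:-; rest ⊤}   OUT={d:-, e:-, f:-; rest ⊤}

Merge at B2: IN[B2] = OUT[B1] = {a: -, b: ⊤, c: ⊤, d: -, e: ⊤, f: ⊤}

Answer: {a: -, b: ⊤, c: ⊤, d: -, e: ⊤, f: ⊤}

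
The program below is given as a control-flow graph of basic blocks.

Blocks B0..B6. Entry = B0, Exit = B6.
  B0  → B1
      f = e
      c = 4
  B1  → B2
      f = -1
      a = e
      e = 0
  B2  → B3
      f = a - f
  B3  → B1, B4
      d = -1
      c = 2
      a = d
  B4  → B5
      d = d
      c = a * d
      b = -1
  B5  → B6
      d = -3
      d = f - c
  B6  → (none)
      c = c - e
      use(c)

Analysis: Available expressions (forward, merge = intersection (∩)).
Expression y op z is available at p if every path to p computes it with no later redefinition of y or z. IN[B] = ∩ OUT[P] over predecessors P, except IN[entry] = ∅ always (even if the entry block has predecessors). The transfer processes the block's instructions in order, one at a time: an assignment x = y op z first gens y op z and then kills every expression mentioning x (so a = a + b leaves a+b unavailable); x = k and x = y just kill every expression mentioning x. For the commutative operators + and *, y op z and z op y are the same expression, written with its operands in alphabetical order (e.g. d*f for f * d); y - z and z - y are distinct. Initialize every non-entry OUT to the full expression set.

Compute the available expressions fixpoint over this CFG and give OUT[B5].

Answer: {f-c}

Derivation:
Fixpoint table:
  B0:  IN={}  OUT={}
  B1:  IN={}  OUT={}
  B2:  IN={}  OUT={}
  B3:  IN={}  OUT={}
  B4:  IN={}  OUT={a*d}
  B5:  IN={a*d}  OUT={f-c}
  B6:  IN={f-c}  OUT={}

Merge at B5: IN[B5] = OUT[B4] = {a*d}
Applying B5's transfer function to that IN value gives OUT[B5] (row B5 above).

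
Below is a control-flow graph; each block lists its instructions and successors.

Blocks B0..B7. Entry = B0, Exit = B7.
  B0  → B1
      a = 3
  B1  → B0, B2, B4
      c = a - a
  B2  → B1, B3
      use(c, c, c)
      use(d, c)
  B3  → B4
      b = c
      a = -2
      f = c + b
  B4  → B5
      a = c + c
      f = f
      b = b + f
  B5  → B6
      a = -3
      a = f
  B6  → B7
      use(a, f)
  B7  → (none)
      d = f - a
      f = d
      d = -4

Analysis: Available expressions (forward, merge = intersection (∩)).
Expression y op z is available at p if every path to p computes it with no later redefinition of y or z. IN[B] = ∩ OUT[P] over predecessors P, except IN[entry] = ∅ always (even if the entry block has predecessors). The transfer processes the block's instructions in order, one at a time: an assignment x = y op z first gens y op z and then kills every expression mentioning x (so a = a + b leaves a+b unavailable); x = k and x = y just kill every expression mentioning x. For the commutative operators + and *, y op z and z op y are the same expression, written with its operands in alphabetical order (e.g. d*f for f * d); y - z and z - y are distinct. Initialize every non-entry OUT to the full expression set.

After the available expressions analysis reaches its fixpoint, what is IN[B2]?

Fixpoint table:
  B0:   IN={}   OUT={}
  B1:   IN={}   OUT={a-a}
  B2:   IN={a-a}   OUT={a-a}
  B3:   IN={a-a}   OUT={b+c}
  B4:   IN={}   OUT={c+c}
  B5:   IN={c+c}   OUT={c+c}
  B6:   IN={c+c}   OUT={c+c}
  B7:   IN={c+c}   OUT={c+c}

Merge at B2: IN[B2] = OUT[B1] = {a-a}

Answer: {a-a}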